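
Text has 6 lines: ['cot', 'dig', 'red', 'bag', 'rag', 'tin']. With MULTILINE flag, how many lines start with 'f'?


With MULTILINE flag, ^ matches the start of each line.
Lines: ['cot', 'dig', 'red', 'bag', 'rag', 'tin']
Checking which lines start with 'f':
  Line 1: 'cot' -> no
  Line 2: 'dig' -> no
  Line 3: 'red' -> no
  Line 4: 'bag' -> no
  Line 5: 'rag' -> no
  Line 6: 'tin' -> no
Matching lines: []
Count: 0

0


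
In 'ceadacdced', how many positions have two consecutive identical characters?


Looking for consecutive identical characters in 'ceadacdced':
  pos 0-1: 'c' vs 'e' -> different
  pos 1-2: 'e' vs 'a' -> different
  pos 2-3: 'a' vs 'd' -> different
  pos 3-4: 'd' vs 'a' -> different
  pos 4-5: 'a' vs 'c' -> different
  pos 5-6: 'c' vs 'd' -> different
  pos 6-7: 'd' vs 'c' -> different
  pos 7-8: 'c' vs 'e' -> different
  pos 8-9: 'e' vs 'd' -> different
Consecutive identical pairs: []
Count: 0

0


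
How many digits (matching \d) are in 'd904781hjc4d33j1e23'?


\d matches any digit 0-9.
Scanning 'd904781hjc4d33j1e23':
  pos 1: '9' -> DIGIT
  pos 2: '0' -> DIGIT
  pos 3: '4' -> DIGIT
  pos 4: '7' -> DIGIT
  pos 5: '8' -> DIGIT
  pos 6: '1' -> DIGIT
  pos 10: '4' -> DIGIT
  pos 12: '3' -> DIGIT
  pos 13: '3' -> DIGIT
  pos 15: '1' -> DIGIT
  pos 17: '2' -> DIGIT
  pos 18: '3' -> DIGIT
Digits found: ['9', '0', '4', '7', '8', '1', '4', '3', '3', '1', '2', '3']
Total: 12

12


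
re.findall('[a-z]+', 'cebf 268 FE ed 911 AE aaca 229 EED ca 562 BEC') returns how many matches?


Pattern '[a-z]+' finds one or more lowercase letters.
Text: 'cebf 268 FE ed 911 AE aaca 229 EED ca 562 BEC'
Scanning for matches:
  Match 1: 'cebf'
  Match 2: 'ed'
  Match 3: 'aaca'
  Match 4: 'ca'
Total matches: 4

4


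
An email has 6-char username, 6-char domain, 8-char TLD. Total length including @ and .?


An email address has format: username@domain.tld
Username length: 6
'@' character: 1
Domain length: 6
'.' character: 1
TLD length: 8
Total = 6 + 1 + 6 + 1 + 8 = 22

22


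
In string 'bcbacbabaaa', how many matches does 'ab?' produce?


Pattern 'ab?' matches 'a' optionally followed by 'b'.
String: 'bcbacbabaaa'
Scanning left to right for 'a' then checking next char:
  Match 1: 'a' (a not followed by b)
  Match 2: 'ab' (a followed by b)
  Match 3: 'a' (a not followed by b)
  Match 4: 'a' (a not followed by b)
  Match 5: 'a' (a not followed by b)
Total matches: 5

5


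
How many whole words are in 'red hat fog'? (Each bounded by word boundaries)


Word boundaries (\b) mark the start/end of each word.
Text: 'red hat fog'
Splitting by whitespace:
  Word 1: 'red'
  Word 2: 'hat'
  Word 3: 'fog'
Total whole words: 3

3


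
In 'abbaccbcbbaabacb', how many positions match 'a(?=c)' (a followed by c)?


Lookahead 'a(?=c)' matches 'a' only when followed by 'c'.
String: 'abbaccbcbbaabacb'
Checking each position where char is 'a':
  pos 0: 'a' -> no (next='b')
  pos 3: 'a' -> MATCH (next='c')
  pos 10: 'a' -> no (next='a')
  pos 11: 'a' -> no (next='b')
  pos 13: 'a' -> MATCH (next='c')
Matching positions: [3, 13]
Count: 2

2


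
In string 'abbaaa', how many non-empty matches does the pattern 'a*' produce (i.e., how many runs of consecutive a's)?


Pattern 'a*' matches zero or more a's. We want non-empty runs of consecutive a's.
String: 'abbaaa'
Walking through the string to find runs of a's:
  Run 1: positions 0-0 -> 'a'
  Run 2: positions 3-5 -> 'aaa'
Non-empty runs found: ['a', 'aaa']
Count: 2

2


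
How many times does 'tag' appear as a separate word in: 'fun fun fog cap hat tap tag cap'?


Scanning each word for exact match 'tag':
  Word 1: 'fun' -> no
  Word 2: 'fun' -> no
  Word 3: 'fog' -> no
  Word 4: 'cap' -> no
  Word 5: 'hat' -> no
  Word 6: 'tap' -> no
  Word 7: 'tag' -> MATCH
  Word 8: 'cap' -> no
Total matches: 1

1


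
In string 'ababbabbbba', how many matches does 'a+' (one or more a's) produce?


Pattern 'a+' matches one or more consecutive a's.
String: 'ababbabbbba'
Scanning for runs of a:
  Match 1: 'a' (length 1)
  Match 2: 'a' (length 1)
  Match 3: 'a' (length 1)
  Match 4: 'a' (length 1)
Total matches: 4

4


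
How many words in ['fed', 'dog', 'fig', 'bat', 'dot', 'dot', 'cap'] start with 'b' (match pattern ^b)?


Pattern ^b anchors to start of word. Check which words begin with 'b':
  'fed' -> no
  'dog' -> no
  'fig' -> no
  'bat' -> MATCH (starts with 'b')
  'dot' -> no
  'dot' -> no
  'cap' -> no
Matching words: ['bat']
Count: 1

1


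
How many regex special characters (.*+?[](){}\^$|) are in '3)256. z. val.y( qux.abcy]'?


Regex special characters are: . * + ? [ ] ( ) { } \ ^ $ |
Scanning '3)256. z. val.y( qux.abcy]':
  pos 1: ')' -> SPECIAL
  pos 5: '.' -> SPECIAL
  pos 8: '.' -> SPECIAL
  pos 13: '.' -> SPECIAL
  pos 15: '(' -> SPECIAL
  pos 20: '.' -> SPECIAL
  pos 25: ']' -> SPECIAL
Special chars found: [')', '.', '.', '.', '(', '.', ']']
Total: 7

7


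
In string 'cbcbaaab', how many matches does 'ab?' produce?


Pattern 'ab?' matches 'a' optionally followed by 'b'.
String: 'cbcbaaab'
Scanning left to right for 'a' then checking next char:
  Match 1: 'a' (a not followed by b)
  Match 2: 'a' (a not followed by b)
  Match 3: 'ab' (a followed by b)
Total matches: 3

3


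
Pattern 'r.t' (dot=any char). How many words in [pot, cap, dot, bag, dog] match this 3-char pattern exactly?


Pattern 'r.t' means: starts with 'r', any single char, ends with 't'.
Checking each word (must be exactly 3 chars):
  'pot' (len=3): no
  'cap' (len=3): no
  'dot' (len=3): no
  'bag' (len=3): no
  'dog' (len=3): no
Matching words: []
Total: 0

0


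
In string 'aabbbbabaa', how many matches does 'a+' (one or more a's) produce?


Pattern 'a+' matches one or more consecutive a's.
String: 'aabbbbabaa'
Scanning for runs of a:
  Match 1: 'aa' (length 2)
  Match 2: 'a' (length 1)
  Match 3: 'aa' (length 2)
Total matches: 3

3


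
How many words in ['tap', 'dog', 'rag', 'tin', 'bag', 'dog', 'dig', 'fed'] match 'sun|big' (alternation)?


Alternation 'sun|big' matches either 'sun' or 'big'.
Checking each word:
  'tap' -> no
  'dog' -> no
  'rag' -> no
  'tin' -> no
  'bag' -> no
  'dog' -> no
  'dig' -> no
  'fed' -> no
Matches: []
Count: 0

0


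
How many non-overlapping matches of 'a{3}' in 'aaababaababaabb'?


Pattern 'a{3}' matches exactly 3 consecutive a's (greedy, non-overlapping).
String: 'aaababaababaabb'
Scanning for runs of a's:
  Run at pos 0: 'aaa' (length 3) -> 1 match(es)
  Run at pos 4: 'a' (length 1) -> 0 match(es)
  Run at pos 6: 'aa' (length 2) -> 0 match(es)
  Run at pos 9: 'a' (length 1) -> 0 match(es)
  Run at pos 11: 'aa' (length 2) -> 0 match(es)
Matches found: ['aaa']
Total: 1

1


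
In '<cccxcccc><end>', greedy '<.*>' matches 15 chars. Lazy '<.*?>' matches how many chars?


Greedy '<.*>' tries to match as MUCH as possible.
Lazy '<.*?>' tries to match as LITTLE as possible.

String: '<cccxcccc><end>'
Greedy '<.*>' starts at first '<' and extends to the LAST '>': '<cccxcccc><end>' (15 chars)
Lazy '<.*?>' starts at first '<' and stops at the FIRST '>': '<cccxcccc>' (10 chars)

10


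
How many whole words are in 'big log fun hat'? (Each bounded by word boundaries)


Word boundaries (\b) mark the start/end of each word.
Text: 'big log fun hat'
Splitting by whitespace:
  Word 1: 'big'
  Word 2: 'log'
  Word 3: 'fun'
  Word 4: 'hat'
Total whole words: 4

4


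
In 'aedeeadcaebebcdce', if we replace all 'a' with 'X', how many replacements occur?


re.sub('a', 'X', text) replaces every occurrence of 'a' with 'X'.
Text: 'aedeeadcaebebcdce'
Scanning for 'a':
  pos 0: 'a' -> replacement #1
  pos 5: 'a' -> replacement #2
  pos 8: 'a' -> replacement #3
Total replacements: 3

3


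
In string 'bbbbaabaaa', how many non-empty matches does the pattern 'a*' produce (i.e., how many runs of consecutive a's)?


Pattern 'a*' matches zero or more a's. We want non-empty runs of consecutive a's.
String: 'bbbbaabaaa'
Walking through the string to find runs of a's:
  Run 1: positions 4-5 -> 'aa'
  Run 2: positions 7-9 -> 'aaa'
Non-empty runs found: ['aa', 'aaa']
Count: 2

2


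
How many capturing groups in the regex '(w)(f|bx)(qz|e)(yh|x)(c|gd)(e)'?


To count capturing groups, count each '(' that starts a group.
Pattern: '(w)(f|bx)(qz|e)(yh|x)(c|gd)(e)'
Walking through the pattern:
  Position 0: '(' -> group #1
  Position 3: '(' -> group #2
  Position 9: '(' -> group #3
  Position 15: '(' -> group #4
  Position 21: '(' -> group #5
  Position 27: '(' -> group #6
Total capturing groups: 6

6


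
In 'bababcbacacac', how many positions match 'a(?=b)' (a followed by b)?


Lookahead 'a(?=b)' matches 'a' only when followed by 'b'.
String: 'bababcbacacac'
Checking each position where char is 'a':
  pos 1: 'a' -> MATCH (next='b')
  pos 3: 'a' -> MATCH (next='b')
  pos 7: 'a' -> no (next='c')
  pos 9: 'a' -> no (next='c')
  pos 11: 'a' -> no (next='c')
Matching positions: [1, 3]
Count: 2

2


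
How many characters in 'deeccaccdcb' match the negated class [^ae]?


Negated class [^ae] matches any char NOT in {a, e}
Scanning 'deeccaccdcb':
  pos 0: 'd' -> MATCH
  pos 1: 'e' -> no (excluded)
  pos 2: 'e' -> no (excluded)
  pos 3: 'c' -> MATCH
  pos 4: 'c' -> MATCH
  pos 5: 'a' -> no (excluded)
  pos 6: 'c' -> MATCH
  pos 7: 'c' -> MATCH
  pos 8: 'd' -> MATCH
  pos 9: 'c' -> MATCH
  pos 10: 'b' -> MATCH
Total matches: 8

8


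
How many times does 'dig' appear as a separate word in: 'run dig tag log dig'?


Scanning each word for exact match 'dig':
  Word 1: 'run' -> no
  Word 2: 'dig' -> MATCH
  Word 3: 'tag' -> no
  Word 4: 'log' -> no
  Word 5: 'dig' -> MATCH
Total matches: 2

2


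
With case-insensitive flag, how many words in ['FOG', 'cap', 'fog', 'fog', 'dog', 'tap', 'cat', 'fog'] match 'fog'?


Case-insensitive matching: compare each word's lowercase form to 'fog'.
  'FOG' -> lower='fog' -> MATCH
  'cap' -> lower='cap' -> no
  'fog' -> lower='fog' -> MATCH
  'fog' -> lower='fog' -> MATCH
  'dog' -> lower='dog' -> no
  'tap' -> lower='tap' -> no
  'cat' -> lower='cat' -> no
  'fog' -> lower='fog' -> MATCH
Matches: ['FOG', 'fog', 'fog', 'fog']
Count: 4

4


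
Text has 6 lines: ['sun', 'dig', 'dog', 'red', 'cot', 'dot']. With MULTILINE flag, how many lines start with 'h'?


With MULTILINE flag, ^ matches the start of each line.
Lines: ['sun', 'dig', 'dog', 'red', 'cot', 'dot']
Checking which lines start with 'h':
  Line 1: 'sun' -> no
  Line 2: 'dig' -> no
  Line 3: 'dog' -> no
  Line 4: 'red' -> no
  Line 5: 'cot' -> no
  Line 6: 'dot' -> no
Matching lines: []
Count: 0

0


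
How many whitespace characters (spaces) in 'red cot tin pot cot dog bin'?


\s matches whitespace characters (spaces, tabs, etc.).
Text: 'red cot tin pot cot dog bin'
This text has 7 words separated by spaces.
Number of spaces = number of words - 1 = 7 - 1 = 6

6


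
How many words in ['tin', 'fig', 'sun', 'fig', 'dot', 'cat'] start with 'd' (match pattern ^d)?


Pattern ^d anchors to start of word. Check which words begin with 'd':
  'tin' -> no
  'fig' -> no
  'sun' -> no
  'fig' -> no
  'dot' -> MATCH (starts with 'd')
  'cat' -> no
Matching words: ['dot']
Count: 1

1


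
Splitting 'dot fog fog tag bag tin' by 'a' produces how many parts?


Splitting by 'a' breaks the string at each occurrence of the separator.
Text: 'dot fog fog tag bag tin'
Parts after split:
  Part 1: 'dot fog fog t'
  Part 2: 'g b'
  Part 3: 'g tin'
Total parts: 3

3


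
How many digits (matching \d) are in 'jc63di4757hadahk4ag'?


\d matches any digit 0-9.
Scanning 'jc63di4757hadahk4ag':
  pos 2: '6' -> DIGIT
  pos 3: '3' -> DIGIT
  pos 6: '4' -> DIGIT
  pos 7: '7' -> DIGIT
  pos 8: '5' -> DIGIT
  pos 9: '7' -> DIGIT
  pos 16: '4' -> DIGIT
Digits found: ['6', '3', '4', '7', '5', '7', '4']
Total: 7

7


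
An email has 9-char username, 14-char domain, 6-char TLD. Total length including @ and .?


An email address has format: username@domain.tld
Username length: 9
'@' character: 1
Domain length: 14
'.' character: 1
TLD length: 6
Total = 9 + 1 + 14 + 1 + 6 = 31

31


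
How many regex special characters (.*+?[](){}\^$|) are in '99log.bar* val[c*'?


Regex special characters are: . * + ? [ ] ( ) { } \ ^ $ |
Scanning '99log.bar* val[c*':
  pos 5: '.' -> SPECIAL
  pos 9: '*' -> SPECIAL
  pos 14: '[' -> SPECIAL
  pos 16: '*' -> SPECIAL
Special chars found: ['.', '*', '[', '*']
Total: 4

4


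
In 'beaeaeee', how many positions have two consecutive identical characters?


Looking for consecutive identical characters in 'beaeaeee':
  pos 0-1: 'b' vs 'e' -> different
  pos 1-2: 'e' vs 'a' -> different
  pos 2-3: 'a' vs 'e' -> different
  pos 3-4: 'e' vs 'a' -> different
  pos 4-5: 'a' vs 'e' -> different
  pos 5-6: 'e' vs 'e' -> MATCH ('ee')
  pos 6-7: 'e' vs 'e' -> MATCH ('ee')
Consecutive identical pairs: ['ee', 'ee']
Count: 2

2


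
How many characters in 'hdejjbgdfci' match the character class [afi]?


Character class [afi] matches any of: {a, f, i}
Scanning string 'hdejjbgdfci' character by character:
  pos 0: 'h' -> no
  pos 1: 'd' -> no
  pos 2: 'e' -> no
  pos 3: 'j' -> no
  pos 4: 'j' -> no
  pos 5: 'b' -> no
  pos 6: 'g' -> no
  pos 7: 'd' -> no
  pos 8: 'f' -> MATCH
  pos 9: 'c' -> no
  pos 10: 'i' -> MATCH
Total matches: 2

2


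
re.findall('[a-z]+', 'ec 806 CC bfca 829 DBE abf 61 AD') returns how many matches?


Pattern '[a-z]+' finds one or more lowercase letters.
Text: 'ec 806 CC bfca 829 DBE abf 61 AD'
Scanning for matches:
  Match 1: 'ec'
  Match 2: 'bfca'
  Match 3: 'abf'
Total matches: 3

3


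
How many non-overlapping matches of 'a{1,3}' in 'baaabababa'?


Pattern 'a{1,3}' matches between 1 and 3 consecutive a's (greedy).
String: 'baaabababa'
Finding runs of a's and applying greedy matching:
  Run at pos 1: 'aaa' (length 3)
  Run at pos 5: 'a' (length 1)
  Run at pos 7: 'a' (length 1)
  Run at pos 9: 'a' (length 1)
Matches: ['aaa', 'a', 'a', 'a']
Count: 4

4


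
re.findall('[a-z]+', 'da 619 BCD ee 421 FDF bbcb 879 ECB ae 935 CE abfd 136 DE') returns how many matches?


Pattern '[a-z]+' finds one or more lowercase letters.
Text: 'da 619 BCD ee 421 FDF bbcb 879 ECB ae 935 CE abfd 136 DE'
Scanning for matches:
  Match 1: 'da'
  Match 2: 'ee'
  Match 3: 'bbcb'
  Match 4: 'ae'
  Match 5: 'abfd'
Total matches: 5

5


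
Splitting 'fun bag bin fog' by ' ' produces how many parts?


Splitting by ' ' breaks the string at each occurrence of the separator.
Text: 'fun bag bin fog'
Parts after split:
  Part 1: 'fun'
  Part 2: 'bag'
  Part 3: 'bin'
  Part 4: 'fog'
Total parts: 4

4


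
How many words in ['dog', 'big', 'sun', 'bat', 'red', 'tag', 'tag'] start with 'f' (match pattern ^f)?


Pattern ^f anchors to start of word. Check which words begin with 'f':
  'dog' -> no
  'big' -> no
  'sun' -> no
  'bat' -> no
  'red' -> no
  'tag' -> no
  'tag' -> no
Matching words: []
Count: 0

0


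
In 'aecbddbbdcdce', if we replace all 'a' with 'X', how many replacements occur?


re.sub('a', 'X', text) replaces every occurrence of 'a' with 'X'.
Text: 'aecbddbbdcdce'
Scanning for 'a':
  pos 0: 'a' -> replacement #1
Total replacements: 1

1


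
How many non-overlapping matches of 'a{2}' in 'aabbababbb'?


Pattern 'a{2}' matches exactly 2 consecutive a's (greedy, non-overlapping).
String: 'aabbababbb'
Scanning for runs of a's:
  Run at pos 0: 'aa' (length 2) -> 1 match(es)
  Run at pos 4: 'a' (length 1) -> 0 match(es)
  Run at pos 6: 'a' (length 1) -> 0 match(es)
Matches found: ['aa']
Total: 1

1


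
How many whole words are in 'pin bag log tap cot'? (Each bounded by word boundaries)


Word boundaries (\b) mark the start/end of each word.
Text: 'pin bag log tap cot'
Splitting by whitespace:
  Word 1: 'pin'
  Word 2: 'bag'
  Word 3: 'log'
  Word 4: 'tap'
  Word 5: 'cot'
Total whole words: 5

5


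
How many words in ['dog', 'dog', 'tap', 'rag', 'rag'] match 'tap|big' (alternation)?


Alternation 'tap|big' matches either 'tap' or 'big'.
Checking each word:
  'dog' -> no
  'dog' -> no
  'tap' -> MATCH
  'rag' -> no
  'rag' -> no
Matches: ['tap']
Count: 1

1


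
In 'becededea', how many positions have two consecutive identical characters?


Looking for consecutive identical characters in 'becededea':
  pos 0-1: 'b' vs 'e' -> different
  pos 1-2: 'e' vs 'c' -> different
  pos 2-3: 'c' vs 'e' -> different
  pos 3-4: 'e' vs 'd' -> different
  pos 4-5: 'd' vs 'e' -> different
  pos 5-6: 'e' vs 'd' -> different
  pos 6-7: 'd' vs 'e' -> different
  pos 7-8: 'e' vs 'a' -> different
Consecutive identical pairs: []
Count: 0

0


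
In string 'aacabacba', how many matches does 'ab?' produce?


Pattern 'ab?' matches 'a' optionally followed by 'b'.
String: 'aacabacba'
Scanning left to right for 'a' then checking next char:
  Match 1: 'a' (a not followed by b)
  Match 2: 'a' (a not followed by b)
  Match 3: 'ab' (a followed by b)
  Match 4: 'a' (a not followed by b)
  Match 5: 'a' (a not followed by b)
Total matches: 5

5


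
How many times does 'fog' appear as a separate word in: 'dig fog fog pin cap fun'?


Scanning each word for exact match 'fog':
  Word 1: 'dig' -> no
  Word 2: 'fog' -> MATCH
  Word 3: 'fog' -> MATCH
  Word 4: 'pin' -> no
  Word 5: 'cap' -> no
  Word 6: 'fun' -> no
Total matches: 2

2


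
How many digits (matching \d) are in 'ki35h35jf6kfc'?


\d matches any digit 0-9.
Scanning 'ki35h35jf6kfc':
  pos 2: '3' -> DIGIT
  pos 3: '5' -> DIGIT
  pos 5: '3' -> DIGIT
  pos 6: '5' -> DIGIT
  pos 9: '6' -> DIGIT
Digits found: ['3', '5', '3', '5', '6']
Total: 5

5


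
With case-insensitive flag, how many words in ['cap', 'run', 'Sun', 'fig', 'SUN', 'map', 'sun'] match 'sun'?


Case-insensitive matching: compare each word's lowercase form to 'sun'.
  'cap' -> lower='cap' -> no
  'run' -> lower='run' -> no
  'Sun' -> lower='sun' -> MATCH
  'fig' -> lower='fig' -> no
  'SUN' -> lower='sun' -> MATCH
  'map' -> lower='map' -> no
  'sun' -> lower='sun' -> MATCH
Matches: ['Sun', 'SUN', 'sun']
Count: 3

3


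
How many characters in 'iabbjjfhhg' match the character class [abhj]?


Character class [abhj] matches any of: {a, b, h, j}
Scanning string 'iabbjjfhhg' character by character:
  pos 0: 'i' -> no
  pos 1: 'a' -> MATCH
  pos 2: 'b' -> MATCH
  pos 3: 'b' -> MATCH
  pos 4: 'j' -> MATCH
  pos 5: 'j' -> MATCH
  pos 6: 'f' -> no
  pos 7: 'h' -> MATCH
  pos 8: 'h' -> MATCH
  pos 9: 'g' -> no
Total matches: 7

7


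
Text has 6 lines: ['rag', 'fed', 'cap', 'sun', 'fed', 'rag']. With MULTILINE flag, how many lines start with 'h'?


With MULTILINE flag, ^ matches the start of each line.
Lines: ['rag', 'fed', 'cap', 'sun', 'fed', 'rag']
Checking which lines start with 'h':
  Line 1: 'rag' -> no
  Line 2: 'fed' -> no
  Line 3: 'cap' -> no
  Line 4: 'sun' -> no
  Line 5: 'fed' -> no
  Line 6: 'rag' -> no
Matching lines: []
Count: 0

0


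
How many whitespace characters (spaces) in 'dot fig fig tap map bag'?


\s matches whitespace characters (spaces, tabs, etc.).
Text: 'dot fig fig tap map bag'
This text has 6 words separated by spaces.
Number of spaces = number of words - 1 = 6 - 1 = 5

5


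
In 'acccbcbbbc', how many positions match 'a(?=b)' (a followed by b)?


Lookahead 'a(?=b)' matches 'a' only when followed by 'b'.
String: 'acccbcbbbc'
Checking each position where char is 'a':
  pos 0: 'a' -> no (next='c')
Matching positions: []
Count: 0

0


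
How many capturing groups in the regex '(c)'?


To count capturing groups, count each '(' that starts a group.
Pattern: '(c)'
Walking through the pattern:
  Position 0: '(' -> group #1
Total capturing groups: 1

1


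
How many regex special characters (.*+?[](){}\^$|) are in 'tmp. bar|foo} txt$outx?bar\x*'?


Regex special characters are: . * + ? [ ] ( ) { } \ ^ $ |
Scanning 'tmp. bar|foo} txt$outx?bar\x*':
  pos 3: '.' -> SPECIAL
  pos 8: '|' -> SPECIAL
  pos 12: '}' -> SPECIAL
  pos 17: '$' -> SPECIAL
  pos 22: '?' -> SPECIAL
  pos 26: '\' -> SPECIAL
  pos 28: '*' -> SPECIAL
Special chars found: ['.', '|', '}', '$', '?', '\\', '*']
Total: 7

7


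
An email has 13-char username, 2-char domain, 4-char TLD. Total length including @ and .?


An email address has format: username@domain.tld
Username length: 13
'@' character: 1
Domain length: 2
'.' character: 1
TLD length: 4
Total = 13 + 1 + 2 + 1 + 4 = 21

21


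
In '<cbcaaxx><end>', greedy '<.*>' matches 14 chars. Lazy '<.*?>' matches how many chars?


Greedy '<.*>' tries to match as MUCH as possible.
Lazy '<.*?>' tries to match as LITTLE as possible.

String: '<cbcaaxx><end>'
Greedy '<.*>' starts at first '<' and extends to the LAST '>': '<cbcaaxx><end>' (14 chars)
Lazy '<.*?>' starts at first '<' and stops at the FIRST '>': '<cbcaaxx>' (9 chars)

9


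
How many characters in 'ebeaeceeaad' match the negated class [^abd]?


Negated class [^abd] matches any char NOT in {a, b, d}
Scanning 'ebeaeceeaad':
  pos 0: 'e' -> MATCH
  pos 1: 'b' -> no (excluded)
  pos 2: 'e' -> MATCH
  pos 3: 'a' -> no (excluded)
  pos 4: 'e' -> MATCH
  pos 5: 'c' -> MATCH
  pos 6: 'e' -> MATCH
  pos 7: 'e' -> MATCH
  pos 8: 'a' -> no (excluded)
  pos 9: 'a' -> no (excluded)
  pos 10: 'd' -> no (excluded)
Total matches: 6

6


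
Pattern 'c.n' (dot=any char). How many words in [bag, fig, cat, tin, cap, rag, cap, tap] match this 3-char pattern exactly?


Pattern 'c.n' means: starts with 'c', any single char, ends with 'n'.
Checking each word (must be exactly 3 chars):
  'bag' (len=3): no
  'fig' (len=3): no
  'cat' (len=3): no
  'tin' (len=3): no
  'cap' (len=3): no
  'rag' (len=3): no
  'cap' (len=3): no
  'tap' (len=3): no
Matching words: []
Total: 0

0


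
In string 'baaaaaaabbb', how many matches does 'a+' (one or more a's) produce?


Pattern 'a+' matches one or more consecutive a's.
String: 'baaaaaaabbb'
Scanning for runs of a:
  Match 1: 'aaaaaaa' (length 7)
Total matches: 1

1


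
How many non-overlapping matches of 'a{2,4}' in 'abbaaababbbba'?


Pattern 'a{2,4}' matches between 2 and 4 consecutive a's (greedy).
String: 'abbaaababbbba'
Finding runs of a's and applying greedy matching:
  Run at pos 0: 'a' (length 1)
  Run at pos 3: 'aaa' (length 3)
  Run at pos 7: 'a' (length 1)
  Run at pos 12: 'a' (length 1)
Matches: ['aaa']
Count: 1

1


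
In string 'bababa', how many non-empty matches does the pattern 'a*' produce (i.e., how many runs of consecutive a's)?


Pattern 'a*' matches zero or more a's. We want non-empty runs of consecutive a's.
String: 'bababa'
Walking through the string to find runs of a's:
  Run 1: positions 1-1 -> 'a'
  Run 2: positions 3-3 -> 'a'
  Run 3: positions 5-5 -> 'a'
Non-empty runs found: ['a', 'a', 'a']
Count: 3

3


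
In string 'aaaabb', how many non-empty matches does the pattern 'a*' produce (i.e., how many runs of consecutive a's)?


Pattern 'a*' matches zero or more a's. We want non-empty runs of consecutive a's.
String: 'aaaabb'
Walking through the string to find runs of a's:
  Run 1: positions 0-3 -> 'aaaa'
Non-empty runs found: ['aaaa']
Count: 1

1


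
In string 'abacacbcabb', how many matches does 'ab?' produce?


Pattern 'ab?' matches 'a' optionally followed by 'b'.
String: 'abacacbcabb'
Scanning left to right for 'a' then checking next char:
  Match 1: 'ab' (a followed by b)
  Match 2: 'a' (a not followed by b)
  Match 3: 'a' (a not followed by b)
  Match 4: 'ab' (a followed by b)
Total matches: 4

4


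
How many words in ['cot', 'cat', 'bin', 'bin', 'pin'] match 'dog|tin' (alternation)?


Alternation 'dog|tin' matches either 'dog' or 'tin'.
Checking each word:
  'cot' -> no
  'cat' -> no
  'bin' -> no
  'bin' -> no
  'pin' -> no
Matches: []
Count: 0

0


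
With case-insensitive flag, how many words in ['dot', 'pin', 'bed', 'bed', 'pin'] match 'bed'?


Case-insensitive matching: compare each word's lowercase form to 'bed'.
  'dot' -> lower='dot' -> no
  'pin' -> lower='pin' -> no
  'bed' -> lower='bed' -> MATCH
  'bed' -> lower='bed' -> MATCH
  'pin' -> lower='pin' -> no
Matches: ['bed', 'bed']
Count: 2

2


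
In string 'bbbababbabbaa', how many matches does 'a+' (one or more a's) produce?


Pattern 'a+' matches one or more consecutive a's.
String: 'bbbababbabbaa'
Scanning for runs of a:
  Match 1: 'a' (length 1)
  Match 2: 'a' (length 1)
  Match 3: 'a' (length 1)
  Match 4: 'aa' (length 2)
Total matches: 4

4


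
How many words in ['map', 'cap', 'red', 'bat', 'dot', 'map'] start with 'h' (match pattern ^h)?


Pattern ^h anchors to start of word. Check which words begin with 'h':
  'map' -> no
  'cap' -> no
  'red' -> no
  'bat' -> no
  'dot' -> no
  'map' -> no
Matching words: []
Count: 0

0


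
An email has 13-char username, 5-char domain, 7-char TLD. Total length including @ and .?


An email address has format: username@domain.tld
Username length: 13
'@' character: 1
Domain length: 5
'.' character: 1
TLD length: 7
Total = 13 + 1 + 5 + 1 + 7 = 27

27


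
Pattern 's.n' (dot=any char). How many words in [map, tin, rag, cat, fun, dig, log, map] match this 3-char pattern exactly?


Pattern 's.n' means: starts with 's', any single char, ends with 'n'.
Checking each word (must be exactly 3 chars):
  'map' (len=3): no
  'tin' (len=3): no
  'rag' (len=3): no
  'cat' (len=3): no
  'fun' (len=3): no
  'dig' (len=3): no
  'log' (len=3): no
  'map' (len=3): no
Matching words: []
Total: 0

0


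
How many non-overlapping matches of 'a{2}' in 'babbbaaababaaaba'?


Pattern 'a{2}' matches exactly 2 consecutive a's (greedy, non-overlapping).
String: 'babbbaaababaaaba'
Scanning for runs of a's:
  Run at pos 1: 'a' (length 1) -> 0 match(es)
  Run at pos 5: 'aaa' (length 3) -> 1 match(es)
  Run at pos 9: 'a' (length 1) -> 0 match(es)
  Run at pos 11: 'aaa' (length 3) -> 1 match(es)
  Run at pos 15: 'a' (length 1) -> 0 match(es)
Matches found: ['aa', 'aa']
Total: 2

2


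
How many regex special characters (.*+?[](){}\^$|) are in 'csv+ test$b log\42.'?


Regex special characters are: . * + ? [ ] ( ) { } \ ^ $ |
Scanning 'csv+ test$b log\42.':
  pos 3: '+' -> SPECIAL
  pos 9: '$' -> SPECIAL
  pos 15: '\' -> SPECIAL
  pos 18: '.' -> SPECIAL
Special chars found: ['+', '$', '\\', '.']
Total: 4

4


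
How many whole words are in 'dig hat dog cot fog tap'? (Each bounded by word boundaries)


Word boundaries (\b) mark the start/end of each word.
Text: 'dig hat dog cot fog tap'
Splitting by whitespace:
  Word 1: 'dig'
  Word 2: 'hat'
  Word 3: 'dog'
  Word 4: 'cot'
  Word 5: 'fog'
  Word 6: 'tap'
Total whole words: 6

6


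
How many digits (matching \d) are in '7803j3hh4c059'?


\d matches any digit 0-9.
Scanning '7803j3hh4c059':
  pos 0: '7' -> DIGIT
  pos 1: '8' -> DIGIT
  pos 2: '0' -> DIGIT
  pos 3: '3' -> DIGIT
  pos 5: '3' -> DIGIT
  pos 8: '4' -> DIGIT
  pos 10: '0' -> DIGIT
  pos 11: '5' -> DIGIT
  pos 12: '9' -> DIGIT
Digits found: ['7', '8', '0', '3', '3', '4', '0', '5', '9']
Total: 9

9


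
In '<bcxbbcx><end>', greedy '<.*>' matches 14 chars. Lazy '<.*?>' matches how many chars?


Greedy '<.*>' tries to match as MUCH as possible.
Lazy '<.*?>' tries to match as LITTLE as possible.

String: '<bcxbbcx><end>'
Greedy '<.*>' starts at first '<' and extends to the LAST '>': '<bcxbbcx><end>' (14 chars)
Lazy '<.*?>' starts at first '<' and stops at the FIRST '>': '<bcxbbcx>' (9 chars)

9


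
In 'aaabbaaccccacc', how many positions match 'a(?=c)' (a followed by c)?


Lookahead 'a(?=c)' matches 'a' only when followed by 'c'.
String: 'aaabbaaccccacc'
Checking each position where char is 'a':
  pos 0: 'a' -> no (next='a')
  pos 1: 'a' -> no (next='a')
  pos 2: 'a' -> no (next='b')
  pos 5: 'a' -> no (next='a')
  pos 6: 'a' -> MATCH (next='c')
  pos 11: 'a' -> MATCH (next='c')
Matching positions: [6, 11]
Count: 2

2


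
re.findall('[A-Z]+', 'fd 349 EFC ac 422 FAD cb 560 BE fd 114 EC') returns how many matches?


Pattern '[A-Z]+' finds one or more uppercase letters.
Text: 'fd 349 EFC ac 422 FAD cb 560 BE fd 114 EC'
Scanning for matches:
  Match 1: 'EFC'
  Match 2: 'FAD'
  Match 3: 'BE'
  Match 4: 'EC'
Total matches: 4

4


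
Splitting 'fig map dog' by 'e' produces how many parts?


Splitting by 'e' breaks the string at each occurrence of the separator.
Text: 'fig map dog'
Parts after split:
  Part 1: 'fig map dog'
Total parts: 1

1


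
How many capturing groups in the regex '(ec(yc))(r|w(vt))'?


To count capturing groups, count each '(' that starts a group.
Pattern: '(ec(yc))(r|w(vt))'
Walking through the pattern:
  Position 0: '(' -> group #1
  Position 3: '(' -> group #2
  Position 8: '(' -> group #3
  Position 12: '(' -> group #4
Total capturing groups: 4

4


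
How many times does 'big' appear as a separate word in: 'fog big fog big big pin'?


Scanning each word for exact match 'big':
  Word 1: 'fog' -> no
  Word 2: 'big' -> MATCH
  Word 3: 'fog' -> no
  Word 4: 'big' -> MATCH
  Word 5: 'big' -> MATCH
  Word 6: 'pin' -> no
Total matches: 3

3


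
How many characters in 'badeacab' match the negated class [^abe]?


Negated class [^abe] matches any char NOT in {a, b, e}
Scanning 'badeacab':
  pos 0: 'b' -> no (excluded)
  pos 1: 'a' -> no (excluded)
  pos 2: 'd' -> MATCH
  pos 3: 'e' -> no (excluded)
  pos 4: 'a' -> no (excluded)
  pos 5: 'c' -> MATCH
  pos 6: 'a' -> no (excluded)
  pos 7: 'b' -> no (excluded)
Total matches: 2

2


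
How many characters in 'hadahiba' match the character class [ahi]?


Character class [ahi] matches any of: {a, h, i}
Scanning string 'hadahiba' character by character:
  pos 0: 'h' -> MATCH
  pos 1: 'a' -> MATCH
  pos 2: 'd' -> no
  pos 3: 'a' -> MATCH
  pos 4: 'h' -> MATCH
  pos 5: 'i' -> MATCH
  pos 6: 'b' -> no
  pos 7: 'a' -> MATCH
Total matches: 6

6


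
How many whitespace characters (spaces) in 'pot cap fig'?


\s matches whitespace characters (spaces, tabs, etc.).
Text: 'pot cap fig'
This text has 3 words separated by spaces.
Number of spaces = number of words - 1 = 3 - 1 = 2

2


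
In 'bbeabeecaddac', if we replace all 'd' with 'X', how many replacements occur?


re.sub('d', 'X', text) replaces every occurrence of 'd' with 'X'.
Text: 'bbeabeecaddac'
Scanning for 'd':
  pos 9: 'd' -> replacement #1
  pos 10: 'd' -> replacement #2
Total replacements: 2

2


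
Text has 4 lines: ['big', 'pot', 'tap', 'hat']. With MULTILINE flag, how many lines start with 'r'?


With MULTILINE flag, ^ matches the start of each line.
Lines: ['big', 'pot', 'tap', 'hat']
Checking which lines start with 'r':
  Line 1: 'big' -> no
  Line 2: 'pot' -> no
  Line 3: 'tap' -> no
  Line 4: 'hat' -> no
Matching lines: []
Count: 0

0


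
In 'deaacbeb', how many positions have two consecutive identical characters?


Looking for consecutive identical characters in 'deaacbeb':
  pos 0-1: 'd' vs 'e' -> different
  pos 1-2: 'e' vs 'a' -> different
  pos 2-3: 'a' vs 'a' -> MATCH ('aa')
  pos 3-4: 'a' vs 'c' -> different
  pos 4-5: 'c' vs 'b' -> different
  pos 5-6: 'b' vs 'e' -> different
  pos 6-7: 'e' vs 'b' -> different
Consecutive identical pairs: ['aa']
Count: 1

1


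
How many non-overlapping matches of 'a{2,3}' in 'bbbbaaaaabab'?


Pattern 'a{2,3}' matches between 2 and 3 consecutive a's (greedy).
String: 'bbbbaaaaabab'
Finding runs of a's and applying greedy matching:
  Run at pos 4: 'aaaaa' (length 5)
  Run at pos 10: 'a' (length 1)
Matches: ['aaa', 'aa']
Count: 2

2


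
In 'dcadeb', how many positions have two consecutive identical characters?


Looking for consecutive identical characters in 'dcadeb':
  pos 0-1: 'd' vs 'c' -> different
  pos 1-2: 'c' vs 'a' -> different
  pos 2-3: 'a' vs 'd' -> different
  pos 3-4: 'd' vs 'e' -> different
  pos 4-5: 'e' vs 'b' -> different
Consecutive identical pairs: []
Count: 0

0


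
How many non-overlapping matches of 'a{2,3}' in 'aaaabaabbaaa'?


Pattern 'a{2,3}' matches between 2 and 3 consecutive a's (greedy).
String: 'aaaabaabbaaa'
Finding runs of a's and applying greedy matching:
  Run at pos 0: 'aaaa' (length 4)
  Run at pos 5: 'aa' (length 2)
  Run at pos 9: 'aaa' (length 3)
Matches: ['aaa', 'aa', 'aaa']
Count: 3

3


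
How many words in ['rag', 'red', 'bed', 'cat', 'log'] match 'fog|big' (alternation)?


Alternation 'fog|big' matches either 'fog' or 'big'.
Checking each word:
  'rag' -> no
  'red' -> no
  'bed' -> no
  'cat' -> no
  'log' -> no
Matches: []
Count: 0

0


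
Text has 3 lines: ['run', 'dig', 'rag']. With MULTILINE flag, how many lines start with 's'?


With MULTILINE flag, ^ matches the start of each line.
Lines: ['run', 'dig', 'rag']
Checking which lines start with 's':
  Line 1: 'run' -> no
  Line 2: 'dig' -> no
  Line 3: 'rag' -> no
Matching lines: []
Count: 0

0


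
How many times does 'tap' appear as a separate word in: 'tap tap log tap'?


Scanning each word for exact match 'tap':
  Word 1: 'tap' -> MATCH
  Word 2: 'tap' -> MATCH
  Word 3: 'log' -> no
  Word 4: 'tap' -> MATCH
Total matches: 3

3


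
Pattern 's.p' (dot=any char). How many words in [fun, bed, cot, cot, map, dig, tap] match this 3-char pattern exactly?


Pattern 's.p' means: starts with 's', any single char, ends with 'p'.
Checking each word (must be exactly 3 chars):
  'fun' (len=3): no
  'bed' (len=3): no
  'cot' (len=3): no
  'cot' (len=3): no
  'map' (len=3): no
  'dig' (len=3): no
  'tap' (len=3): no
Matching words: []
Total: 0

0


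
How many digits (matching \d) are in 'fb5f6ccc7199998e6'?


\d matches any digit 0-9.
Scanning 'fb5f6ccc7199998e6':
  pos 2: '5' -> DIGIT
  pos 4: '6' -> DIGIT
  pos 8: '7' -> DIGIT
  pos 9: '1' -> DIGIT
  pos 10: '9' -> DIGIT
  pos 11: '9' -> DIGIT
  pos 12: '9' -> DIGIT
  pos 13: '9' -> DIGIT
  pos 14: '8' -> DIGIT
  pos 16: '6' -> DIGIT
Digits found: ['5', '6', '7', '1', '9', '9', '9', '9', '8', '6']
Total: 10

10


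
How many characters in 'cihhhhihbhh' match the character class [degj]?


Character class [degj] matches any of: {d, e, g, j}
Scanning string 'cihhhhihbhh' character by character:
  pos 0: 'c' -> no
  pos 1: 'i' -> no
  pos 2: 'h' -> no
  pos 3: 'h' -> no
  pos 4: 'h' -> no
  pos 5: 'h' -> no
  pos 6: 'i' -> no
  pos 7: 'h' -> no
  pos 8: 'b' -> no
  pos 9: 'h' -> no
  pos 10: 'h' -> no
Total matches: 0

0


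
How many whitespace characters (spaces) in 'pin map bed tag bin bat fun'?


\s matches whitespace characters (spaces, tabs, etc.).
Text: 'pin map bed tag bin bat fun'
This text has 7 words separated by spaces.
Number of spaces = number of words - 1 = 7 - 1 = 6

6


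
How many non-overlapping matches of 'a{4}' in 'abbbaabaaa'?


Pattern 'a{4}' matches exactly 4 consecutive a's (greedy, non-overlapping).
String: 'abbbaabaaa'
Scanning for runs of a's:
  Run at pos 0: 'a' (length 1) -> 0 match(es)
  Run at pos 4: 'aa' (length 2) -> 0 match(es)
  Run at pos 7: 'aaa' (length 3) -> 0 match(es)
Matches found: []
Total: 0

0


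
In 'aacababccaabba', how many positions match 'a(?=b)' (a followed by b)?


Lookahead 'a(?=b)' matches 'a' only when followed by 'b'.
String: 'aacababccaabba'
Checking each position where char is 'a':
  pos 0: 'a' -> no (next='a')
  pos 1: 'a' -> no (next='c')
  pos 3: 'a' -> MATCH (next='b')
  pos 5: 'a' -> MATCH (next='b')
  pos 9: 'a' -> no (next='a')
  pos 10: 'a' -> MATCH (next='b')
Matching positions: [3, 5, 10]
Count: 3

3


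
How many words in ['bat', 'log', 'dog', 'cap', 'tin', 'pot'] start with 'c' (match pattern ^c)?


Pattern ^c anchors to start of word. Check which words begin with 'c':
  'bat' -> no
  'log' -> no
  'dog' -> no
  'cap' -> MATCH (starts with 'c')
  'tin' -> no
  'pot' -> no
Matching words: ['cap']
Count: 1

1


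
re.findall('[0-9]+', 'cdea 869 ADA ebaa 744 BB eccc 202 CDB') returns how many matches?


Pattern '[0-9]+' finds one or more digits.
Text: 'cdea 869 ADA ebaa 744 BB eccc 202 CDB'
Scanning for matches:
  Match 1: '869'
  Match 2: '744'
  Match 3: '202'
Total matches: 3

3


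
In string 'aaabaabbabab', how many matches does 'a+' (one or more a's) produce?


Pattern 'a+' matches one or more consecutive a's.
String: 'aaabaabbabab'
Scanning for runs of a:
  Match 1: 'aaa' (length 3)
  Match 2: 'aa' (length 2)
  Match 3: 'a' (length 1)
  Match 4: 'a' (length 1)
Total matches: 4

4


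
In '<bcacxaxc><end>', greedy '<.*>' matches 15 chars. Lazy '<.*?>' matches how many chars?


Greedy '<.*>' tries to match as MUCH as possible.
Lazy '<.*?>' tries to match as LITTLE as possible.

String: '<bcacxaxc><end>'
Greedy '<.*>' starts at first '<' and extends to the LAST '>': '<bcacxaxc><end>' (15 chars)
Lazy '<.*?>' starts at first '<' and stops at the FIRST '>': '<bcacxaxc>' (10 chars)

10


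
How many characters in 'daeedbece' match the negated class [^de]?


Negated class [^de] matches any char NOT in {d, e}
Scanning 'daeedbece':
  pos 0: 'd' -> no (excluded)
  pos 1: 'a' -> MATCH
  pos 2: 'e' -> no (excluded)
  pos 3: 'e' -> no (excluded)
  pos 4: 'd' -> no (excluded)
  pos 5: 'b' -> MATCH
  pos 6: 'e' -> no (excluded)
  pos 7: 'c' -> MATCH
  pos 8: 'e' -> no (excluded)
Total matches: 3

3


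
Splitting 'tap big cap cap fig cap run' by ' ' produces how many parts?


Splitting by ' ' breaks the string at each occurrence of the separator.
Text: 'tap big cap cap fig cap run'
Parts after split:
  Part 1: 'tap'
  Part 2: 'big'
  Part 3: 'cap'
  Part 4: 'cap'
  Part 5: 'fig'
  Part 6: 'cap'
  Part 7: 'run'
Total parts: 7

7


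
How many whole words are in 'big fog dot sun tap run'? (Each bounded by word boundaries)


Word boundaries (\b) mark the start/end of each word.
Text: 'big fog dot sun tap run'
Splitting by whitespace:
  Word 1: 'big'
  Word 2: 'fog'
  Word 3: 'dot'
  Word 4: 'sun'
  Word 5: 'tap'
  Word 6: 'run'
Total whole words: 6

6


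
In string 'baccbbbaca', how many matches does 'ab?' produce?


Pattern 'ab?' matches 'a' optionally followed by 'b'.
String: 'baccbbbaca'
Scanning left to right for 'a' then checking next char:
  Match 1: 'a' (a not followed by b)
  Match 2: 'a' (a not followed by b)
  Match 3: 'a' (a not followed by b)
Total matches: 3

3


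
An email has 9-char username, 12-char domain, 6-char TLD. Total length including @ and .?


An email address has format: username@domain.tld
Username length: 9
'@' character: 1
Domain length: 12
'.' character: 1
TLD length: 6
Total = 9 + 1 + 12 + 1 + 6 = 29

29


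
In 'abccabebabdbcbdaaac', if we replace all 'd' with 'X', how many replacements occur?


re.sub('d', 'X', text) replaces every occurrence of 'd' with 'X'.
Text: 'abccabebabdbcbdaaac'
Scanning for 'd':
  pos 10: 'd' -> replacement #1
  pos 14: 'd' -> replacement #2
Total replacements: 2

2


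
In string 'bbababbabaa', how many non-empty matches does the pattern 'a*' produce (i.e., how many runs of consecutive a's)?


Pattern 'a*' matches zero or more a's. We want non-empty runs of consecutive a's.
String: 'bbababbabaa'
Walking through the string to find runs of a's:
  Run 1: positions 2-2 -> 'a'
  Run 2: positions 4-4 -> 'a'
  Run 3: positions 7-7 -> 'a'
  Run 4: positions 9-10 -> 'aa'
Non-empty runs found: ['a', 'a', 'a', 'aa']
Count: 4

4


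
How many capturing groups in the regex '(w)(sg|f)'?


To count capturing groups, count each '(' that starts a group.
Pattern: '(w)(sg|f)'
Walking through the pattern:
  Position 0: '(' -> group #1
  Position 3: '(' -> group #2
Total capturing groups: 2

2


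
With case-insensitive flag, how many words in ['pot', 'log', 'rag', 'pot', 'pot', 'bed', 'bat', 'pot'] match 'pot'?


Case-insensitive matching: compare each word's lowercase form to 'pot'.
  'pot' -> lower='pot' -> MATCH
  'log' -> lower='log' -> no
  'rag' -> lower='rag' -> no
  'pot' -> lower='pot' -> MATCH
  'pot' -> lower='pot' -> MATCH
  'bed' -> lower='bed' -> no
  'bat' -> lower='bat' -> no
  'pot' -> lower='pot' -> MATCH
Matches: ['pot', 'pot', 'pot', 'pot']
Count: 4

4


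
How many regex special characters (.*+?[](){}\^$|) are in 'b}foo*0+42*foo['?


Regex special characters are: . * + ? [ ] ( ) { } \ ^ $ |
Scanning 'b}foo*0+42*foo[':
  pos 1: '}' -> SPECIAL
  pos 5: '*' -> SPECIAL
  pos 7: '+' -> SPECIAL
  pos 10: '*' -> SPECIAL
  pos 14: '[' -> SPECIAL
Special chars found: ['}', '*', '+', '*', '[']
Total: 5

5
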